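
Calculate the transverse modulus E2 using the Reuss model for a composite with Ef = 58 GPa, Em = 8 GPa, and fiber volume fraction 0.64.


1/E2 = Vf/Ef + (1-Vf)/Em = 0.64/58 + 0.36/8
E2 = 17.85 GPa

17.85 GPa


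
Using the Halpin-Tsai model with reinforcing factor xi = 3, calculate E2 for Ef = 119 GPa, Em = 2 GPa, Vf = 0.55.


eta = (Ef/Em - 1)/(Ef/Em + xi) = (59.5 - 1)/(59.5 + 3) = 0.936
E2 = Em*(1+xi*eta*Vf)/(1-eta*Vf) = 10.49 GPa

10.49 GPa


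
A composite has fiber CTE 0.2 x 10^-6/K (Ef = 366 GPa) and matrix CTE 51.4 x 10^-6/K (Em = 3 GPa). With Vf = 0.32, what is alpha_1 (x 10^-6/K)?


E1 = Ef*Vf + Em*(1-Vf) = 119.16
alpha_1 = (alpha_f*Ef*Vf + alpha_m*Em*(1-Vf))/E1 = 1.08 x 10^-6/K

1.08 x 10^-6/K


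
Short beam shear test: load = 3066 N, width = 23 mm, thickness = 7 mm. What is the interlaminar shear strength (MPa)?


ILSS = 3F/(4bh) = 3*3066/(4*23*7) = 14.28 MPa

14.28 MPa


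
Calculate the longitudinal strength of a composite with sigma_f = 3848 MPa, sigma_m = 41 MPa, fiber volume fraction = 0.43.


sigma_1 = sigma_f*Vf + sigma_m*(1-Vf) = 3848*0.43 + 41*0.57 = 1678.0 MPa

1678.0 MPa


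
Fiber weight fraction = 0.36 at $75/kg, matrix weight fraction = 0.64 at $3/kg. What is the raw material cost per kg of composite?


Cost = cost_f*Wf + cost_m*Wm = 75*0.36 + 3*0.64 = $28.92/kg

$28.92/kg


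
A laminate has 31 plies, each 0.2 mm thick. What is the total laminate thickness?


h = n * t_ply = 31 * 0.2 = 6.2 mm

6.2 mm


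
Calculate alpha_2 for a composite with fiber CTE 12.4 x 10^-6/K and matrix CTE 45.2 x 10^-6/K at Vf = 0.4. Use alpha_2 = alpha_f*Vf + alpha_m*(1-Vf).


alpha_2 = alpha_f*Vf + alpha_m*(1-Vf) = 12.4*0.4 + 45.2*0.6 = 32.1 x 10^-6/K

32.1 x 10^-6/K


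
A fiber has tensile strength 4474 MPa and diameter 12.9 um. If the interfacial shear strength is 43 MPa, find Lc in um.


Lc = sigma_f * d / (2 * tau_i) = 4474 * 12.9 / (2 * 43) = 671.1 um

671.1 um


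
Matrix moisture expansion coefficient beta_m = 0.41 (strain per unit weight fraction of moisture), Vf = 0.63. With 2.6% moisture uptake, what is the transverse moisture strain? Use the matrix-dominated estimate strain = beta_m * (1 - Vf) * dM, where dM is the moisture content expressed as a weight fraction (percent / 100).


dM = 2.6/100 = 0.026
strain = beta_m * (1-Vf) * dM = 0.41 * 0.37 * 0.026 = 0.0039442

0.0039442


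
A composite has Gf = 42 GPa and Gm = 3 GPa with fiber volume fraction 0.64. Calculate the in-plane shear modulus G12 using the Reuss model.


1/G12 = Vf/Gf + (1-Vf)/Gm = 0.64/42 + 0.36/3
G12 = 7.39 GPa

7.39 GPa


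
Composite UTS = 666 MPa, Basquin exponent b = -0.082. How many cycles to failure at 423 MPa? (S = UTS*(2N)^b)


N = 0.5 * (S/UTS)^(1/b) = 0.5 * (423/666)^(1/-0.082) = 126.7773 cycles

126.7773 cycles


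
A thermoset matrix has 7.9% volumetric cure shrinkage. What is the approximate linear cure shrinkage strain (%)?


Linear shrinkage ≈ vol_shrink/3 = 7.9/3 = 2.633%

2.633%


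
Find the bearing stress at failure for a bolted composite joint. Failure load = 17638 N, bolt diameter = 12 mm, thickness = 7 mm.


sigma_br = F/(d*h) = 17638/(12*7) = 210.0 MPa

210.0 MPa


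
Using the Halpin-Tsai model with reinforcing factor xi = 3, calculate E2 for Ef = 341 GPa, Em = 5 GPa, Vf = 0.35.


eta = (Ef/Em - 1)/(Ef/Em + xi) = (68.2 - 1)/(68.2 + 3) = 0.9438
E2 = Em*(1+xi*eta*Vf)/(1-eta*Vf) = 14.87 GPa

14.87 GPa


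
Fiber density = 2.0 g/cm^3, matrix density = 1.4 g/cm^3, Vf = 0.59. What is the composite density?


rho_c = rho_f*Vf + rho_m*(1-Vf) = 2.0*0.59 + 1.4*0.41 = 1.754 g/cm^3

1.754 g/cm^3


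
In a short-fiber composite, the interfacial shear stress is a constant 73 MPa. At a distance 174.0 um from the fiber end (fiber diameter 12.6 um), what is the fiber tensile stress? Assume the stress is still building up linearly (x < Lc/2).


Force balance: sigma_f * (pi*d^2/4) = tau * (pi*d) * x  ->  sigma_f = 4 * tau * x / d
sigma_f = 4 * 73 * 174.0 / 12.6 = 4032.4 MPa

4032.4 MPa


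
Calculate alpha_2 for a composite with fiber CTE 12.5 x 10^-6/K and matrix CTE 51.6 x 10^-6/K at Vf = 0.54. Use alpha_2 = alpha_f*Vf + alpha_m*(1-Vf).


alpha_2 = alpha_f*Vf + alpha_m*(1-Vf) = 12.5*0.54 + 51.6*0.46 = 30.5 x 10^-6/K

30.5 x 10^-6/K


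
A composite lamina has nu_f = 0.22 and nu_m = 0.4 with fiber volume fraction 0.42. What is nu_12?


nu_12 = nu_f*Vf + nu_m*(1-Vf) = 0.22*0.42 + 0.4*0.58 = 0.3244

0.3244


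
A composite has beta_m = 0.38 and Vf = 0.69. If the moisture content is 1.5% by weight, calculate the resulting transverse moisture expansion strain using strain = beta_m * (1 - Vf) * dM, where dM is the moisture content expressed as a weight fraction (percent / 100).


dM = 1.5/100 = 0.015
strain = beta_m * (1-Vf) * dM = 0.38 * 0.31 * 0.015 = 0.001767

0.001767


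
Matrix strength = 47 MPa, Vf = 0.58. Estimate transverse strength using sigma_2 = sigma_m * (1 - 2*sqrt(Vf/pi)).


factor = 1 - 2*sqrt(0.58/pi) = 0.1407
sigma_2 = 47 * 0.1407 = 6.61 MPa

6.61 MPa


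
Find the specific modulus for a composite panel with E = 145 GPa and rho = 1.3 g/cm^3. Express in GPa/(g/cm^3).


Specific stiffness = E/rho = 145/1.3 = 111.5 GPa/(g/cm^3)

111.5 GPa/(g/cm^3)


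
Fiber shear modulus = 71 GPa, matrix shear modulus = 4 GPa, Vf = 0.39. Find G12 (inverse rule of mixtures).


1/G12 = Vf/Gf + (1-Vf)/Gm = 0.39/71 + 0.61/4
G12 = 6.33 GPa

6.33 GPa


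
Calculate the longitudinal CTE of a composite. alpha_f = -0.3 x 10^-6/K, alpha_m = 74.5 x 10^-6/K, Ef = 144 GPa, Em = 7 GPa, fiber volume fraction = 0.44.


E1 = Ef*Vf + Em*(1-Vf) = 67.28
alpha_1 = (alpha_f*Ef*Vf + alpha_m*Em*(1-Vf))/E1 = 4.06 x 10^-6/K

4.06 x 10^-6/K


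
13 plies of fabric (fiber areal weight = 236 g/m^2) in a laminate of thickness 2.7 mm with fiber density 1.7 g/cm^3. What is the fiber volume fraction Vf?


Vf = n * FAW / (rho_f * h * 1000) = 13 * 236 / (1.7 * 2.7 * 1000) = 0.6684

0.6684


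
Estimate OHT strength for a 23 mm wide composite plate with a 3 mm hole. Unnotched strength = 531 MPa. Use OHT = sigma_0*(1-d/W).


OHT = sigma_0*(1-d/W) = 531*(1-3/23) = 461.7 MPa

461.7 MPa


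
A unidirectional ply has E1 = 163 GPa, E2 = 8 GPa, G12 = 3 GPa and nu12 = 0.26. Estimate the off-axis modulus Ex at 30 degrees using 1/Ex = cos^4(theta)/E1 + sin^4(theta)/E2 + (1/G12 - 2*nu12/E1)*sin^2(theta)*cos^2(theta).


cos^4(30) = 0.5625, sin^4(30) = 0.0625, sin^2(30)*cos^2(30) = 0.1875
1/G12 - 2*nu12/E1 = 1/3 - 2*0.26/163 = 0.330143 GPa^-1
1/Ex = 0.5625/163 + 0.0625/8 + 0.330143*0.1875 = 0.0731653 GPa^-1
Ex = 13.67 GPa

13.67 GPa


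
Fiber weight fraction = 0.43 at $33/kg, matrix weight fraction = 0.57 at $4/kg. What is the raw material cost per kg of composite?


Cost = cost_f*Wf + cost_m*Wm = 33*0.43 + 4*0.57 = $16.47/kg

$16.47/kg


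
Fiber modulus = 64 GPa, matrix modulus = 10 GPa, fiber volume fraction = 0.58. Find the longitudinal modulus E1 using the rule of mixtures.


E1 = Ef*Vf + Em*(1-Vf) = 64*0.58 + 10*0.42 = 41.32 GPa

41.32 GPa


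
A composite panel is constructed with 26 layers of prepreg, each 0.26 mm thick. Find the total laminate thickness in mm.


h = n * t_ply = 26 * 0.26 = 6.76 mm

6.76 mm


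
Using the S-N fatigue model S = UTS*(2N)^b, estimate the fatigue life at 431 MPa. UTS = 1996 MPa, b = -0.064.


N = 0.5 * (S/UTS)^(1/b) = 0.5 * (431/1996)^(1/-0.064) = 1.2597e+10 cycles

1.2597e+10 cycles


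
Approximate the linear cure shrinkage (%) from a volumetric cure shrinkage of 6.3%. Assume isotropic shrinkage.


Linear shrinkage ≈ vol_shrink/3 = 6.3/3 = 2.1%

2.1%


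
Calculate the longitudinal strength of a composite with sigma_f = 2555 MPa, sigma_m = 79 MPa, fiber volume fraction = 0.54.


sigma_1 = sigma_f*Vf + sigma_m*(1-Vf) = 2555*0.54 + 79*0.46 = 1416.0 MPa

1416.0 MPa


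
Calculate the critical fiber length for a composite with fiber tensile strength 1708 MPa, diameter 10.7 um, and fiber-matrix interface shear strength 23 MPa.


Lc = sigma_f * d / (2 * tau_i) = 1708 * 10.7 / (2 * 23) = 397.3 um

397.3 um


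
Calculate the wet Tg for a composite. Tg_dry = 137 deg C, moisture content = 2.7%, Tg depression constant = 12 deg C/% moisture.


Tg_wet = Tg_dry - k*moisture = 137 - 12*2.7 = 104.6 deg C

104.6 deg C


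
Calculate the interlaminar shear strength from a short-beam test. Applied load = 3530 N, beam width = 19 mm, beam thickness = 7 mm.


ILSS = 3F/(4bh) = 3*3530/(4*19*7) = 19.91 MPa

19.91 MPa


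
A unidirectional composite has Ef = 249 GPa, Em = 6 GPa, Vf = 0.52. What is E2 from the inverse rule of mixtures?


1/E2 = Vf/Ef + (1-Vf)/Em = 0.52/249 + 0.48/6
E2 = 12.18 GPa

12.18 GPa


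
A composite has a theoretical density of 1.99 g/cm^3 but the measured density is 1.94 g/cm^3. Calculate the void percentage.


Void% = (rho_theo - rho_actual)/rho_theo * 100 = (1.99 - 1.94)/1.99 * 100 = 2.51%

2.51%


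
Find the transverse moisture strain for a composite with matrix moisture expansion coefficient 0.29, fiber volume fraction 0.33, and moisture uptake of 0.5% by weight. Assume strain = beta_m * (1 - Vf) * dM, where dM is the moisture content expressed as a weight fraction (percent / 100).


dM = 0.5/100 = 0.005
strain = beta_m * (1-Vf) * dM = 0.29 * 0.67 * 0.005 = 0.0009715

0.0009715


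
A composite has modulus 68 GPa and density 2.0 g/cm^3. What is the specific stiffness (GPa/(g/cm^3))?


Specific stiffness = E/rho = 68/2.0 = 34.0 GPa/(g/cm^3)

34.0 GPa/(g/cm^3)


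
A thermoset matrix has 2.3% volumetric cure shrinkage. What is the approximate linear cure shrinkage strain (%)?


Linear shrinkage ≈ vol_shrink/3 = 2.3/3 = 0.767%

0.767%


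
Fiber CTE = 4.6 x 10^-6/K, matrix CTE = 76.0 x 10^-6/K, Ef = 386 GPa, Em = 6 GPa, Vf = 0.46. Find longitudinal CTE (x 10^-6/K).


E1 = Ef*Vf + Em*(1-Vf) = 180.8
alpha_1 = (alpha_f*Ef*Vf + alpha_m*Em*(1-Vf))/E1 = 5.88 x 10^-6/K

5.88 x 10^-6/K


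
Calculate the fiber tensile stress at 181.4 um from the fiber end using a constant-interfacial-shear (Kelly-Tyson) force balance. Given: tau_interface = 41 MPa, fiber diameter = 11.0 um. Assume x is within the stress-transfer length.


Force balance: sigma_f * (pi*d^2/4) = tau * (pi*d) * x  ->  sigma_f = 4 * tau * x / d
sigma_f = 4 * 41 * 181.4 / 11.0 = 2704.5 MPa

2704.5 MPa


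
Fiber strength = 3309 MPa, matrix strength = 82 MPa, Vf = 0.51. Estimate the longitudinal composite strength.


sigma_1 = sigma_f*Vf + sigma_m*(1-Vf) = 3309*0.51 + 82*0.49 = 1727.8 MPa

1727.8 MPa


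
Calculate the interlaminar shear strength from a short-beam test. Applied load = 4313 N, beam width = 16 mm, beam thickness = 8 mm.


ILSS = 3F/(4bh) = 3*4313/(4*16*8) = 25.27 MPa

25.27 MPa


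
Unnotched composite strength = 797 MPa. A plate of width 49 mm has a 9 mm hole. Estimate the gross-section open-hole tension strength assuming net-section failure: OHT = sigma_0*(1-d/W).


OHT = sigma_0*(1-d/W) = 797*(1-9/49) = 650.6 MPa

650.6 MPa


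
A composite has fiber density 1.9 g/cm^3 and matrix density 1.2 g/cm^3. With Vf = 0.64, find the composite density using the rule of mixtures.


rho_c = rho_f*Vf + rho_m*(1-Vf) = 1.9*0.64 + 1.2*0.36 = 1.648 g/cm^3

1.648 g/cm^3


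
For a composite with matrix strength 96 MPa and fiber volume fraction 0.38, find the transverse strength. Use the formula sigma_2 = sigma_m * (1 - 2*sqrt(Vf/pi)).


factor = 1 - 2*sqrt(0.38/pi) = 0.3044
sigma_2 = 96 * 0.3044 = 29.22 MPa

29.22 MPa


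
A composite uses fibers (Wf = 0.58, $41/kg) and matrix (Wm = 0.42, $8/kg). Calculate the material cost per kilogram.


Cost = cost_f*Wf + cost_m*Wm = 41*0.58 + 8*0.42 = $27.14/kg

$27.14/kg


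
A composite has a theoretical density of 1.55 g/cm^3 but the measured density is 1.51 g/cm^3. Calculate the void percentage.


Void% = (rho_theo - rho_actual)/rho_theo * 100 = (1.55 - 1.51)/1.55 * 100 = 2.58%

2.58%


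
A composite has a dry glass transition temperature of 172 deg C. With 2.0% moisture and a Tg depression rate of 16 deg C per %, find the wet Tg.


Tg_wet = Tg_dry - k*moisture = 172 - 16*2.0 = 140.0 deg C

140.0 deg C


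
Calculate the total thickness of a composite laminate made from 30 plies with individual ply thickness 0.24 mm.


h = n * t_ply = 30 * 0.24 = 7.2 mm

7.2 mm


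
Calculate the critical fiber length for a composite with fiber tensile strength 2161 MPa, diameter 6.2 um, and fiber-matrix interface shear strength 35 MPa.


Lc = sigma_f * d / (2 * tau_i) = 2161 * 6.2 / (2 * 35) = 191.4 um

191.4 um


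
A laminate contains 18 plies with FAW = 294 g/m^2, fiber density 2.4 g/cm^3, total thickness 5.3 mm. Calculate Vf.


Vf = n * FAW / (rho_f * h * 1000) = 18 * 294 / (2.4 * 5.3 * 1000) = 0.416

0.416


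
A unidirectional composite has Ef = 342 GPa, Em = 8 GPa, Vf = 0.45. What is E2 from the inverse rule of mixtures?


1/E2 = Vf/Ef + (1-Vf)/Em = 0.45/342 + 0.55/8
E2 = 14.27 GPa

14.27 GPa


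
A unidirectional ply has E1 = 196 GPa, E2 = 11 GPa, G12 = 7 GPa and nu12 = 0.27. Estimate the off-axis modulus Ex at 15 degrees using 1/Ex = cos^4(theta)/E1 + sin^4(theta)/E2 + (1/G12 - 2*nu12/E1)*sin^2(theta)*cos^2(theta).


cos^4(15) = 0.870513, sin^4(15) = 0.004487, sin^2(15)*cos^2(15) = 0.0625
1/G12 - 2*nu12/E1 = 1/7 - 2*0.27/196 = 0.140102 GPa^-1
1/Ex = 0.870513/196 + 0.004487/11 + 0.140102*0.0625 = 0.0136057 GPa^-1
Ex = 73.5 GPa

73.5 GPa


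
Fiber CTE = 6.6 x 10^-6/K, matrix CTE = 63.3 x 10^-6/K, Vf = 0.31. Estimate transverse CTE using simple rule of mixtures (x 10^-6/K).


alpha_2 = alpha_f*Vf + alpha_m*(1-Vf) = 6.6*0.31 + 63.3*0.69 = 45.7 x 10^-6/K

45.7 x 10^-6/K


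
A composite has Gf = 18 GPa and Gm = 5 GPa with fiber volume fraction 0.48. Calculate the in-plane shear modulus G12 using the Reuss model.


1/G12 = Vf/Gf + (1-Vf)/Gm = 0.48/18 + 0.52/5
G12 = 7.65 GPa

7.65 GPa


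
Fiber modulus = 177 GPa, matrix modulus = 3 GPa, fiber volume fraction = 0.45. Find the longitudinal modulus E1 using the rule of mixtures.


E1 = Ef*Vf + Em*(1-Vf) = 177*0.45 + 3*0.55 = 81.3 GPa

81.3 GPa


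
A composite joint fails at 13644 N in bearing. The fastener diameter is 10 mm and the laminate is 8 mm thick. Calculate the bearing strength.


sigma_br = F/(d*h) = 13644/(10*8) = 170.6 MPa

170.6 MPa


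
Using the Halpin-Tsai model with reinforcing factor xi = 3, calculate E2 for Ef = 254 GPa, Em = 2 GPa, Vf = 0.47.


eta = (Ef/Em - 1)/(Ef/Em + xi) = (127.0 - 1)/(127.0 + 3) = 0.9692
E2 = Em*(1+xi*eta*Vf)/(1-eta*Vf) = 8.69 GPa

8.69 GPa


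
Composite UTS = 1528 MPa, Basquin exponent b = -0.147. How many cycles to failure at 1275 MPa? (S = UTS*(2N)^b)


N = 0.5 * (S/UTS)^(1/b) = 0.5 * (1275/1528)^(1/-0.147) = 1.7130 cycles

1.7130 cycles


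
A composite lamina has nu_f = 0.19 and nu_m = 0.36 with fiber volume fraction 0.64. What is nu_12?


nu_12 = nu_f*Vf + nu_m*(1-Vf) = 0.19*0.64 + 0.36*0.36 = 0.2512

0.2512


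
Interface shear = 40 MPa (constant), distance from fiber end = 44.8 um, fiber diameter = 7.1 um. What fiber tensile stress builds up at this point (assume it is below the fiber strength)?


Force balance: sigma_f * (pi*d^2/4) = tau * (pi*d) * x  ->  sigma_f = 4 * tau * x / d
sigma_f = 4 * 40 * 44.8 / 7.1 = 1009.6 MPa

1009.6 MPa


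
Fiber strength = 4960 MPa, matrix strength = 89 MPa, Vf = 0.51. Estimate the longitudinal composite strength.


sigma_1 = sigma_f*Vf + sigma_m*(1-Vf) = 4960*0.51 + 89*0.49 = 2573.2 MPa

2573.2 MPa


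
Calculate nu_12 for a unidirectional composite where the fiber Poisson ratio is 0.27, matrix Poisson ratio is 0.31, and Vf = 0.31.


nu_12 = nu_f*Vf + nu_m*(1-Vf) = 0.27*0.31 + 0.31*0.69 = 0.2976

0.2976


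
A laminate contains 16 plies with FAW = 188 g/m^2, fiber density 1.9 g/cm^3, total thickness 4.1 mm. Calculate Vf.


Vf = n * FAW / (rho_f * h * 1000) = 16 * 188 / (1.9 * 4.1 * 1000) = 0.3861

0.3861


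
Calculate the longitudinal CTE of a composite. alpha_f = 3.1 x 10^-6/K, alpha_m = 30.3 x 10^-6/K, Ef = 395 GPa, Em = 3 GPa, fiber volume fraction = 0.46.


E1 = Ef*Vf + Em*(1-Vf) = 183.32
alpha_1 = (alpha_f*Ef*Vf + alpha_m*Em*(1-Vf))/E1 = 3.34 x 10^-6/K

3.34 x 10^-6/K


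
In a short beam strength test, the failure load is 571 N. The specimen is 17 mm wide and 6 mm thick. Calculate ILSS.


ILSS = 3F/(4bh) = 3*571/(4*17*6) = 4.2 MPa

4.2 MPa


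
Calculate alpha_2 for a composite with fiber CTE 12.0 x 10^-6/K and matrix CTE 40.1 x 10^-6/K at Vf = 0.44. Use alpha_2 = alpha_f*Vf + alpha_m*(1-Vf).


alpha_2 = alpha_f*Vf + alpha_m*(1-Vf) = 12.0*0.44 + 40.1*0.56 = 27.7 x 10^-6/K

27.7 x 10^-6/K


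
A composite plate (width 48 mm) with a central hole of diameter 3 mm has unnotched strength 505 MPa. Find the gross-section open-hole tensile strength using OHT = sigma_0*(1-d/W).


OHT = sigma_0*(1-d/W) = 505*(1-3/48) = 473.4 MPa

473.4 MPa


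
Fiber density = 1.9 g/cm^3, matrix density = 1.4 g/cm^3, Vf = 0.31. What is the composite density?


rho_c = rho_f*Vf + rho_m*(1-Vf) = 1.9*0.31 + 1.4*0.69 = 1.555 g/cm^3

1.555 g/cm^3


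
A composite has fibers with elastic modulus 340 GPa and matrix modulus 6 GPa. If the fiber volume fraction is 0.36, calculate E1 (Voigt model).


E1 = Ef*Vf + Em*(1-Vf) = 340*0.36 + 6*0.64 = 126.24 GPa

126.24 GPa


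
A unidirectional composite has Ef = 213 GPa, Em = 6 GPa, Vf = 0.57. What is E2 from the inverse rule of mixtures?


1/E2 = Vf/Ef + (1-Vf)/Em = 0.57/213 + 0.43/6
E2 = 13.45 GPa

13.45 GPa


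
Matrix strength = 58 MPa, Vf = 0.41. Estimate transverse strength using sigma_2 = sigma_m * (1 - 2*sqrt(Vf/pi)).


factor = 1 - 2*sqrt(0.41/pi) = 0.2775
sigma_2 = 58 * 0.2775 = 16.09 MPa

16.09 MPa


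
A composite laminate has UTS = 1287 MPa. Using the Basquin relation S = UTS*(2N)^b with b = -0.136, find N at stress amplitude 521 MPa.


N = 0.5 * (S/UTS)^(1/b) = 0.5 * (521/1287)^(1/-0.136) = 386.1626 cycles

386.1626 cycles


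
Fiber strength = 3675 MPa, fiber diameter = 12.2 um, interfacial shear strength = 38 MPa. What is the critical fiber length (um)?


Lc = sigma_f * d / (2 * tau_i) = 3675 * 12.2 / (2 * 38) = 589.9 um

589.9 um


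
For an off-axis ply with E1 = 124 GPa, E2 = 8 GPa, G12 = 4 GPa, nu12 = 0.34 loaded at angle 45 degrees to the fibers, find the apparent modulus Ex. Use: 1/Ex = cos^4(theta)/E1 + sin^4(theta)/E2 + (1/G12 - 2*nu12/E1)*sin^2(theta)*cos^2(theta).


cos^4(45) = 0.25, sin^4(45) = 0.25, sin^2(45)*cos^2(45) = 0.25
1/G12 - 2*nu12/E1 = 1/4 - 2*0.34/124 = 0.244516 GPa^-1
1/Ex = 0.25/124 + 0.25/8 + 0.244516*0.25 = 0.0943952 GPa^-1
Ex = 10.59 GPa

10.59 GPa


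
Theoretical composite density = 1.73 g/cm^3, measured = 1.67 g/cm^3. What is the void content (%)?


Void% = (rho_theo - rho_actual)/rho_theo * 100 = (1.73 - 1.67)/1.73 * 100 = 3.47%

3.47%


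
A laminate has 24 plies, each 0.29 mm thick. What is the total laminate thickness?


h = n * t_ply = 24 * 0.29 = 6.96 mm

6.96 mm


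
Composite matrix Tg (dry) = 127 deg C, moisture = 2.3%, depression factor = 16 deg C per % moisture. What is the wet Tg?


Tg_wet = Tg_dry - k*moisture = 127 - 16*2.3 = 90.2 deg C

90.2 deg C


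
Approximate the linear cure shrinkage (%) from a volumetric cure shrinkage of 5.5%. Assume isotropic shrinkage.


Linear shrinkage ≈ vol_shrink/3 = 5.5/3 = 1.833%

1.833%


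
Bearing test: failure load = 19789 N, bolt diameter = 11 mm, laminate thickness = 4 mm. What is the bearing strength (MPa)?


sigma_br = F/(d*h) = 19789/(11*4) = 449.8 MPa

449.8 MPa


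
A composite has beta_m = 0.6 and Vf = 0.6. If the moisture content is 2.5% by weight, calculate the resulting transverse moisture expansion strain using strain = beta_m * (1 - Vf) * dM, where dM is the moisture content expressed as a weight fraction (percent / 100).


dM = 2.5/100 = 0.025
strain = beta_m * (1-Vf) * dM = 0.6 * 0.4 * 0.025 = 0.006

0.006


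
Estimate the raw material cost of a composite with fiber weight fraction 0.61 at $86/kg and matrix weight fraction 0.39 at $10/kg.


Cost = cost_f*Wf + cost_m*Wm = 86*0.61 + 10*0.39 = $56.36/kg

$56.36/kg


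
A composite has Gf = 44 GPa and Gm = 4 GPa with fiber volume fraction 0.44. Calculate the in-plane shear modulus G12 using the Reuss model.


1/G12 = Vf/Gf + (1-Vf)/Gm = 0.44/44 + 0.56/4
G12 = 6.67 GPa

6.67 GPa


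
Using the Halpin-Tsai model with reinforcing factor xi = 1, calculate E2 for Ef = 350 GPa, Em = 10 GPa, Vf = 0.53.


eta = (Ef/Em - 1)/(Ef/Em + xi) = (35.0 - 1)/(35.0 + 1) = 0.9444
E2 = Em*(1+xi*eta*Vf)/(1-eta*Vf) = 30.04 GPa

30.04 GPa


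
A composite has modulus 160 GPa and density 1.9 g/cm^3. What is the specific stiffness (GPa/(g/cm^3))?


Specific stiffness = E/rho = 160/1.9 = 84.2 GPa/(g/cm^3)

84.2 GPa/(g/cm^3)


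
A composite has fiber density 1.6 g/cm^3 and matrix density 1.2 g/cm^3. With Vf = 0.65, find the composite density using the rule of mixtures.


rho_c = rho_f*Vf + rho_m*(1-Vf) = 1.6*0.65 + 1.2*0.35 = 1.46 g/cm^3

1.46 g/cm^3


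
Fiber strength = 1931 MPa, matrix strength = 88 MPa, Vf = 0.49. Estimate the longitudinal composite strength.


sigma_1 = sigma_f*Vf + sigma_m*(1-Vf) = 1931*0.49 + 88*0.51 = 991.1 MPa

991.1 MPa


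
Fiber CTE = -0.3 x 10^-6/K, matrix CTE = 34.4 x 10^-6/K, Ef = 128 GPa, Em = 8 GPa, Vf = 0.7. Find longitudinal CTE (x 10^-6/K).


E1 = Ef*Vf + Em*(1-Vf) = 92.0
alpha_1 = (alpha_f*Ef*Vf + alpha_m*Em*(1-Vf))/E1 = 0.61 x 10^-6/K

0.61 x 10^-6/K


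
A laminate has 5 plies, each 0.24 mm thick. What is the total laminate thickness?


h = n * t_ply = 5 * 0.24 = 1.2 mm

1.2 mm


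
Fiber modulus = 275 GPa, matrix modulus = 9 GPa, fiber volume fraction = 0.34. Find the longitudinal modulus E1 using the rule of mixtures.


E1 = Ef*Vf + Em*(1-Vf) = 275*0.34 + 9*0.66 = 99.44 GPa

99.44 GPa


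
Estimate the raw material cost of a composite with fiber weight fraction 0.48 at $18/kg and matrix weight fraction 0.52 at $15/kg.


Cost = cost_f*Wf + cost_m*Wm = 18*0.48 + 15*0.52 = $16.44/kg

$16.44/kg


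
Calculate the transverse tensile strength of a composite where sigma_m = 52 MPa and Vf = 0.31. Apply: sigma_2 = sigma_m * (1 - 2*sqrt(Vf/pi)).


factor = 1 - 2*sqrt(0.31/pi) = 0.3717
sigma_2 = 52 * 0.3717 = 19.33 MPa

19.33 MPa


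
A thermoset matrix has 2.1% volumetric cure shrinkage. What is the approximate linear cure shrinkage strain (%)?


Linear shrinkage ≈ vol_shrink/3 = 2.1/3 = 0.7%

0.7%


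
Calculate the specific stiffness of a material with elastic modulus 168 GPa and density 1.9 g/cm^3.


Specific stiffness = E/rho = 168/1.9 = 88.4 GPa/(g/cm^3)

88.4 GPa/(g/cm^3)


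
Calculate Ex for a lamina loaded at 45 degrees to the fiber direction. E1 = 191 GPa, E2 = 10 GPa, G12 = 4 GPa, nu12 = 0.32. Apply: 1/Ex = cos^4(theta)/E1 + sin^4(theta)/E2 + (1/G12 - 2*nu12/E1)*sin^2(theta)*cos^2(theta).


cos^4(45) = 0.25, sin^4(45) = 0.25, sin^2(45)*cos^2(45) = 0.25
1/G12 - 2*nu12/E1 = 1/4 - 2*0.32/191 = 0.246649 GPa^-1
1/Ex = 0.25/191 + 0.25/10 + 0.246649*0.25 = 0.0879712 GPa^-1
Ex = 11.37 GPa

11.37 GPa


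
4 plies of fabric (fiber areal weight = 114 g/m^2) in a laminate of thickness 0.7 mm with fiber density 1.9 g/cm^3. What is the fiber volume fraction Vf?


Vf = n * FAW / (rho_f * h * 1000) = 4 * 114 / (1.9 * 0.7 * 1000) = 0.3429

0.3429


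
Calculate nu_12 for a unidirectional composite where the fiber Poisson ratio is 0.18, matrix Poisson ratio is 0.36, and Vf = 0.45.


nu_12 = nu_f*Vf + nu_m*(1-Vf) = 0.18*0.45 + 0.36*0.55 = 0.279

0.279


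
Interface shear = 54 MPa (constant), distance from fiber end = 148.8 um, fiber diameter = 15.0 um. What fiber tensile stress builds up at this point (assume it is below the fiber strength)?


Force balance: sigma_f * (pi*d^2/4) = tau * (pi*d) * x  ->  sigma_f = 4 * tau * x / d
sigma_f = 4 * 54 * 148.8 / 15.0 = 2142.7 MPa

2142.7 MPa


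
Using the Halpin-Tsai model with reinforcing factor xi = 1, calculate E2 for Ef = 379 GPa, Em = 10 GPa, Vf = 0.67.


eta = (Ef/Em - 1)/(Ef/Em + xi) = (37.9 - 1)/(37.9 + 1) = 0.9486
E2 = Em*(1+xi*eta*Vf)/(1-eta*Vf) = 44.88 GPa

44.88 GPa


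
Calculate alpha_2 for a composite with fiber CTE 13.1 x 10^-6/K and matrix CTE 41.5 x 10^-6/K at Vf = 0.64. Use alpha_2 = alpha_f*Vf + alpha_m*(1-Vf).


alpha_2 = alpha_f*Vf + alpha_m*(1-Vf) = 13.1*0.64 + 41.5*0.36 = 23.3 x 10^-6/K

23.3 x 10^-6/K


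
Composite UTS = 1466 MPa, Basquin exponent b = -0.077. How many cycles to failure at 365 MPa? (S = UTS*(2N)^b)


N = 0.5 * (S/UTS)^(1/b) = 0.5 * (365/1466)^(1/-0.077) = 3.4759e+07 cycles

3.4759e+07 cycles


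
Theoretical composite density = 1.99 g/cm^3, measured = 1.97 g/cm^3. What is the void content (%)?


Void% = (rho_theo - rho_actual)/rho_theo * 100 = (1.99 - 1.97)/1.99 * 100 = 1.01%

1.01%


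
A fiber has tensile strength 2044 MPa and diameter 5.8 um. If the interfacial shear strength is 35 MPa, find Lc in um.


Lc = sigma_f * d / (2 * tau_i) = 2044 * 5.8 / (2 * 35) = 169.4 um

169.4 um


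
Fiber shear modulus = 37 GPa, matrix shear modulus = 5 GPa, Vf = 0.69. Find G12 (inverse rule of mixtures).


1/G12 = Vf/Gf + (1-Vf)/Gm = 0.69/37 + 0.31/5
G12 = 12.4 GPa

12.4 GPa


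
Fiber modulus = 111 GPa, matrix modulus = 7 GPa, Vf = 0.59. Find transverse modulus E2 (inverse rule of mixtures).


1/E2 = Vf/Ef + (1-Vf)/Em = 0.59/111 + 0.41/7
E2 = 15.65 GPa

15.65 GPa


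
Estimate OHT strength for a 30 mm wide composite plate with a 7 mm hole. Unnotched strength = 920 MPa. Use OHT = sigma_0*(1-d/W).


OHT = sigma_0*(1-d/W) = 920*(1-7/30) = 705.3 MPa

705.3 MPa


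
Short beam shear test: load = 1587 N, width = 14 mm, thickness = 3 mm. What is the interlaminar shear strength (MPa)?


ILSS = 3F/(4bh) = 3*1587/(4*14*3) = 28.34 MPa

28.34 MPa


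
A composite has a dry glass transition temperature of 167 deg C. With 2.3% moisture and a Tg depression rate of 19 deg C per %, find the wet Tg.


Tg_wet = Tg_dry - k*moisture = 167 - 19*2.3 = 123.3 deg C

123.3 deg C


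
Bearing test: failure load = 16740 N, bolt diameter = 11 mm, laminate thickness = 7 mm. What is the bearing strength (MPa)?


sigma_br = F/(d*h) = 16740/(11*7) = 217.4 MPa

217.4 MPa


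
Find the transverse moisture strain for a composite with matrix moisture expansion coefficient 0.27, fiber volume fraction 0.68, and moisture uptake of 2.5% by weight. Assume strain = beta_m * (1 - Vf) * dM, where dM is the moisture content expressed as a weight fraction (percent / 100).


dM = 2.5/100 = 0.025
strain = beta_m * (1-Vf) * dM = 0.27 * 0.32 * 0.025 = 0.00216

0.00216


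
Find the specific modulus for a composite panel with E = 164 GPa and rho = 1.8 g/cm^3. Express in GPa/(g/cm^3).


Specific stiffness = E/rho = 164/1.8 = 91.1 GPa/(g/cm^3)

91.1 GPa/(g/cm^3)


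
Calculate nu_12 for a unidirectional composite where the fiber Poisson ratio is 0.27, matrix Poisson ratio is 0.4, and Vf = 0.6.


nu_12 = nu_f*Vf + nu_m*(1-Vf) = 0.27*0.6 + 0.4*0.4 = 0.322

0.322


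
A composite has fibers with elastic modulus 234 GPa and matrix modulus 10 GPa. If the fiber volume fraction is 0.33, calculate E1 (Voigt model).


E1 = Ef*Vf + Em*(1-Vf) = 234*0.33 + 10*0.67 = 83.92 GPa

83.92 GPa


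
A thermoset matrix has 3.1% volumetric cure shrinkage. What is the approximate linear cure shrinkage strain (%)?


Linear shrinkage ≈ vol_shrink/3 = 3.1/3 = 1.033%

1.033%


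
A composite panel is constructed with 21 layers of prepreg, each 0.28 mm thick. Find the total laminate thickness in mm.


h = n * t_ply = 21 * 0.28 = 5.88 mm

5.88 mm


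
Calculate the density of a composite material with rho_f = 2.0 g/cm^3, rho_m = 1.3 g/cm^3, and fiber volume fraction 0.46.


rho_c = rho_f*Vf + rho_m*(1-Vf) = 2.0*0.46 + 1.3*0.54 = 1.622 g/cm^3

1.622 g/cm^3


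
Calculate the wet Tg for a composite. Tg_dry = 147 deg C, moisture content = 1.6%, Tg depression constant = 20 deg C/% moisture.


Tg_wet = Tg_dry - k*moisture = 147 - 20*1.6 = 115.0 deg C

115.0 deg C


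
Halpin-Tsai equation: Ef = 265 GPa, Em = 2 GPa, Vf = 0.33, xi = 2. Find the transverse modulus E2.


eta = (Ef/Em - 1)/(Ef/Em + xi) = (132.5 - 1)/(132.5 + 2) = 0.9777
E2 = Em*(1+xi*eta*Vf)/(1-eta*Vf) = 4.86 GPa

4.86 GPa


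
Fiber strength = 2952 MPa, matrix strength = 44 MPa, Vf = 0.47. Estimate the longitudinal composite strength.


sigma_1 = sigma_f*Vf + sigma_m*(1-Vf) = 2952*0.47 + 44*0.53 = 1410.8 MPa

1410.8 MPa


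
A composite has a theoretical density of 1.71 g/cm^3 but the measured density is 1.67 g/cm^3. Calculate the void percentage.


Void% = (rho_theo - rho_actual)/rho_theo * 100 = (1.71 - 1.67)/1.71 * 100 = 2.34%

2.34%


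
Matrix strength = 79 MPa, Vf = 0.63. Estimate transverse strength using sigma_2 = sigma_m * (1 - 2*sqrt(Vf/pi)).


factor = 1 - 2*sqrt(0.63/pi) = 0.1044
sigma_2 = 79 * 0.1044 = 8.25 MPa

8.25 MPa


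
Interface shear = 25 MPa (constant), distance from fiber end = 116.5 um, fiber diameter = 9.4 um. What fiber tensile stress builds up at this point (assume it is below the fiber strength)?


Force balance: sigma_f * (pi*d^2/4) = tau * (pi*d) * x  ->  sigma_f = 4 * tau * x / d
sigma_f = 4 * 25 * 116.5 / 9.4 = 1239.4 MPa

1239.4 MPa


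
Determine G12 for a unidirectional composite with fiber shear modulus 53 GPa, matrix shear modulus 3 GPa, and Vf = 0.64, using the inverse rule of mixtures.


1/G12 = Vf/Gf + (1-Vf)/Gm = 0.64/53 + 0.36/3
G12 = 7.57 GPa

7.57 GPa


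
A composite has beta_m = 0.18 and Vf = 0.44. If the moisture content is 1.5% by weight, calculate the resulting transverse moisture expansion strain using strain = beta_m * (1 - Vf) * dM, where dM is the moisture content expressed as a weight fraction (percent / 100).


dM = 1.5/100 = 0.015
strain = beta_m * (1-Vf) * dM = 0.18 * 0.56 * 0.015 = 0.001512

0.001512


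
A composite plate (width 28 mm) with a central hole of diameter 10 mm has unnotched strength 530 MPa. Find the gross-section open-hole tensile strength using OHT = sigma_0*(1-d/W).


OHT = sigma_0*(1-d/W) = 530*(1-10/28) = 340.7 MPa

340.7 MPa


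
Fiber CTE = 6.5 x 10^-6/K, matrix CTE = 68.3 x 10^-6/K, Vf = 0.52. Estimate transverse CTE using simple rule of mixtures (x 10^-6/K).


alpha_2 = alpha_f*Vf + alpha_m*(1-Vf) = 6.5*0.52 + 68.3*0.48 = 36.2 x 10^-6/K

36.2 x 10^-6/K


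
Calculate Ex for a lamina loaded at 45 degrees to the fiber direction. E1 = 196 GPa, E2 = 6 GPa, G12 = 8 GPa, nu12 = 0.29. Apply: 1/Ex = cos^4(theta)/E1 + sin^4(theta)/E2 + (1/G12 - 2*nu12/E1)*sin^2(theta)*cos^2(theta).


cos^4(45) = 0.25, sin^4(45) = 0.25, sin^2(45)*cos^2(45) = 0.25
1/G12 - 2*nu12/E1 = 1/8 - 2*0.29/196 = 0.122041 GPa^-1
1/Ex = 0.25/196 + 0.25/6 + 0.122041*0.25 = 0.0734524 GPa^-1
Ex = 13.61 GPa

13.61 GPa


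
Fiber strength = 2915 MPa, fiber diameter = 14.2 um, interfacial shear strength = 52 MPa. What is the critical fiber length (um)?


Lc = sigma_f * d / (2 * tau_i) = 2915 * 14.2 / (2 * 52) = 398.0 um

398.0 um


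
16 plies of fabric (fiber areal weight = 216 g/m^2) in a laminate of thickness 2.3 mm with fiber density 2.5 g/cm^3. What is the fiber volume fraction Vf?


Vf = n * FAW / (rho_f * h * 1000) = 16 * 216 / (2.5 * 2.3 * 1000) = 0.601

0.601


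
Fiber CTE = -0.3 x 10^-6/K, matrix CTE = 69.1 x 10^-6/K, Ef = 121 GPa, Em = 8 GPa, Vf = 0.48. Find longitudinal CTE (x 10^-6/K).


E1 = Ef*Vf + Em*(1-Vf) = 62.24
alpha_1 = (alpha_f*Ef*Vf + alpha_m*Em*(1-Vf))/E1 = 4.34 x 10^-6/K

4.34 x 10^-6/K


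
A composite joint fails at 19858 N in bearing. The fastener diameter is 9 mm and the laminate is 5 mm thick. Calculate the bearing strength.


sigma_br = F/(d*h) = 19858/(9*5) = 441.3 MPa

441.3 MPa


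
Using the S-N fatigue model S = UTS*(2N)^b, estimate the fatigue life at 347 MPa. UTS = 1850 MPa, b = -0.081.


N = 0.5 * (S/UTS)^(1/b) = 0.5 * (347/1850)^(1/-0.081) = 4.7025e+08 cycles

4.7025e+08 cycles


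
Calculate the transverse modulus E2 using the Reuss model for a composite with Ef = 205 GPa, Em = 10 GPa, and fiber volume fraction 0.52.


1/E2 = Vf/Ef + (1-Vf)/Em = 0.52/205 + 0.48/10
E2 = 19.79 GPa

19.79 GPa


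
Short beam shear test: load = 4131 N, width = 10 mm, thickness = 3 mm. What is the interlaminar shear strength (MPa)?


ILSS = 3F/(4bh) = 3*4131/(4*10*3) = 103.28 MPa

103.28 MPa


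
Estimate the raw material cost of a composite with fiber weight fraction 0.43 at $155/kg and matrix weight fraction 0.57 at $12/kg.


Cost = cost_f*Wf + cost_m*Wm = 155*0.43 + 12*0.57 = $73.49/kg

$73.49/kg


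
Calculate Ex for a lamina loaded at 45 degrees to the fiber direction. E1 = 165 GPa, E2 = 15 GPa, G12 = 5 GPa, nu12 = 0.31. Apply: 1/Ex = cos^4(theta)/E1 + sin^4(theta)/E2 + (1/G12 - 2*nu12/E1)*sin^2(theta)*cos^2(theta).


cos^4(45) = 0.25, sin^4(45) = 0.25, sin^2(45)*cos^2(45) = 0.25
1/G12 - 2*nu12/E1 = 1/5 - 2*0.31/165 = 0.196242 GPa^-1
1/Ex = 0.25/165 + 0.25/15 + 0.196242*0.25 = 0.0672424 GPa^-1
Ex = 14.87 GPa

14.87 GPa


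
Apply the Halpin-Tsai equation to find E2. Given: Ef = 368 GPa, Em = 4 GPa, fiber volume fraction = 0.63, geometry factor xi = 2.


eta = (Ef/Em - 1)/(Ef/Em + xi) = (92.0 - 1)/(92.0 + 2) = 0.9681
E2 = Em*(1+xi*eta*Vf)/(1-eta*Vf) = 22.76 GPa

22.76 GPa


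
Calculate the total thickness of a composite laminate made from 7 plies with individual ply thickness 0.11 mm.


h = n * t_ply = 7 * 0.11 = 0.77 mm

0.77 mm


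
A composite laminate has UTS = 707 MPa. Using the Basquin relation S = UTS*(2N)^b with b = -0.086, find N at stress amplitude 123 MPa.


N = 0.5 * (S/UTS)^(1/b) = 0.5 * (123/707)^(1/-0.086) = 3.3926e+08 cycles

3.3926e+08 cycles


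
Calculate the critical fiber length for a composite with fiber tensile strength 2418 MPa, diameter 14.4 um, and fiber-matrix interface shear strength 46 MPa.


Lc = sigma_f * d / (2 * tau_i) = 2418 * 14.4 / (2 * 46) = 378.5 um

378.5 um


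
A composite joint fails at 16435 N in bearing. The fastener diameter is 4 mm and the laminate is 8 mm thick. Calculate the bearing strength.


sigma_br = F/(d*h) = 16435/(4*8) = 513.6 MPa

513.6 MPa


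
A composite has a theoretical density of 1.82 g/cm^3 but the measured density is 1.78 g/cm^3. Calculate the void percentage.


Void% = (rho_theo - rho_actual)/rho_theo * 100 = (1.82 - 1.78)/1.82 * 100 = 2.2%

2.2%


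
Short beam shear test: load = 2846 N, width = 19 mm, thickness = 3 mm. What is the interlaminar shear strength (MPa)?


ILSS = 3F/(4bh) = 3*2846/(4*19*3) = 37.45 MPa

37.45 MPa


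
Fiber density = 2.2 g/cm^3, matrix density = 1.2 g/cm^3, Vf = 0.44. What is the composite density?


rho_c = rho_f*Vf + rho_m*(1-Vf) = 2.2*0.44 + 1.2*0.56 = 1.64 g/cm^3

1.64 g/cm^3


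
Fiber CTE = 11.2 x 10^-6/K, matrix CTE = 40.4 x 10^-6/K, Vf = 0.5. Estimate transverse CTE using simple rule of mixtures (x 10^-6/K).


alpha_2 = alpha_f*Vf + alpha_m*(1-Vf) = 11.2*0.5 + 40.4*0.5 = 25.8 x 10^-6/K

25.8 x 10^-6/K


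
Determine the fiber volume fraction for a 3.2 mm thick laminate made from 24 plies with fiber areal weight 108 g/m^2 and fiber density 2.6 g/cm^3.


Vf = n * FAW / (rho_f * h * 1000) = 24 * 108 / (2.6 * 3.2 * 1000) = 0.3115

0.3115


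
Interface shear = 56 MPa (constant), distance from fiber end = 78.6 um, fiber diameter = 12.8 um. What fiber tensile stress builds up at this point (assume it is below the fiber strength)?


Force balance: sigma_f * (pi*d^2/4) = tau * (pi*d) * x  ->  sigma_f = 4 * tau * x / d
sigma_f = 4 * 56 * 78.6 / 12.8 = 1375.5 MPa

1375.5 MPa


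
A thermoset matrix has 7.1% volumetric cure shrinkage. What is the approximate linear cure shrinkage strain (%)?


Linear shrinkage ≈ vol_shrink/3 = 7.1/3 = 2.367%

2.367%


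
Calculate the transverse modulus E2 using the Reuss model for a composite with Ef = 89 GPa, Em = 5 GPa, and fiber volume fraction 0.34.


1/E2 = Vf/Ef + (1-Vf)/Em = 0.34/89 + 0.66/5
E2 = 7.36 GPa

7.36 GPa


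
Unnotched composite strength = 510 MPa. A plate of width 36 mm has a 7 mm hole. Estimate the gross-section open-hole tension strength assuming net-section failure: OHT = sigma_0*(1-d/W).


OHT = sigma_0*(1-d/W) = 510*(1-7/36) = 410.8 MPa

410.8 MPa


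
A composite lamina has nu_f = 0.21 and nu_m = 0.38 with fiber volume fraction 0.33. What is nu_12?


nu_12 = nu_f*Vf + nu_m*(1-Vf) = 0.21*0.33 + 0.38*0.67 = 0.3239

0.3239


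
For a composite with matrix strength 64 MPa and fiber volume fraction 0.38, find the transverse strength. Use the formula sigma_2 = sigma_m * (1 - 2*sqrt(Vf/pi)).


factor = 1 - 2*sqrt(0.38/pi) = 0.3044
sigma_2 = 64 * 0.3044 = 19.48 MPa

19.48 MPa


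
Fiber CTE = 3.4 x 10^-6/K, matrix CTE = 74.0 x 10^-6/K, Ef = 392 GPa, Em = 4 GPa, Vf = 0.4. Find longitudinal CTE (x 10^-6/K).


E1 = Ef*Vf + Em*(1-Vf) = 159.2
alpha_1 = (alpha_f*Ef*Vf + alpha_m*Em*(1-Vf))/E1 = 4.46 x 10^-6/K

4.46 x 10^-6/K


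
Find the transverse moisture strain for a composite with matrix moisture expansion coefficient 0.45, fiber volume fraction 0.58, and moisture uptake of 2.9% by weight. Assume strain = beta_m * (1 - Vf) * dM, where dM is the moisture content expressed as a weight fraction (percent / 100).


dM = 2.9/100 = 0.029
strain = beta_m * (1-Vf) * dM = 0.45 * 0.42 * 0.029 = 0.005481

0.005481


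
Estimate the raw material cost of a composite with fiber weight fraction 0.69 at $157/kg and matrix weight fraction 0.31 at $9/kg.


Cost = cost_f*Wf + cost_m*Wm = 157*0.69 + 9*0.31 = $111.12/kg

$111.12/kg


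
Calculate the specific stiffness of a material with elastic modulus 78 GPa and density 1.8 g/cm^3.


Specific stiffness = E/rho = 78/1.8 = 43.3 GPa/(g/cm^3)

43.3 GPa/(g/cm^3)


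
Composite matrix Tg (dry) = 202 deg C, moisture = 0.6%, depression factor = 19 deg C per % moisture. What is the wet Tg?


Tg_wet = Tg_dry - k*moisture = 202 - 19*0.6 = 190.6 deg C

190.6 deg C


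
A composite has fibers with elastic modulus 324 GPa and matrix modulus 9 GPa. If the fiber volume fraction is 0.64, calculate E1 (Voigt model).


E1 = Ef*Vf + Em*(1-Vf) = 324*0.64 + 9*0.36 = 210.6 GPa

210.6 GPa


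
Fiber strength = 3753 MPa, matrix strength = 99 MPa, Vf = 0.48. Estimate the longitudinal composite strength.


sigma_1 = sigma_f*Vf + sigma_m*(1-Vf) = 3753*0.48 + 99*0.52 = 1852.9 MPa

1852.9 MPa


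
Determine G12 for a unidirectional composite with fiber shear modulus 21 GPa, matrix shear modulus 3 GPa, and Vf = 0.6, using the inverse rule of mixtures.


1/G12 = Vf/Gf + (1-Vf)/Gm = 0.6/21 + 0.4/3
G12 = 6.18 GPa

6.18 GPa


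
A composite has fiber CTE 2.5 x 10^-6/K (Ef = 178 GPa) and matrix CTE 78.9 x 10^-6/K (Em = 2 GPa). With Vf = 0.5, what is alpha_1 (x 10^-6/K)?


E1 = Ef*Vf + Em*(1-Vf) = 90.0
alpha_1 = (alpha_f*Ef*Vf + alpha_m*Em*(1-Vf))/E1 = 3.35 x 10^-6/K

3.35 x 10^-6/K


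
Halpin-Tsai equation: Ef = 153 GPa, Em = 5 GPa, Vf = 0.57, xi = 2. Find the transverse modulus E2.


eta = (Ef/Em - 1)/(Ef/Em + xi) = (30.6 - 1)/(30.6 + 2) = 0.908
E2 = Em*(1+xi*eta*Vf)/(1-eta*Vf) = 21.09 GPa

21.09 GPa


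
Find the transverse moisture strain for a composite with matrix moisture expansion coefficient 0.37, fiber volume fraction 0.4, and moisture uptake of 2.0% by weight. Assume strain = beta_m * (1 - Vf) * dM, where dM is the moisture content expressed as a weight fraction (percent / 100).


dM = 2.0/100 = 0.02
strain = beta_m * (1-Vf) * dM = 0.37 * 0.6 * 0.02 = 0.00444

0.00444


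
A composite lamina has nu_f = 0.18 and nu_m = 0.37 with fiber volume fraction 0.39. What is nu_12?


nu_12 = nu_f*Vf + nu_m*(1-Vf) = 0.18*0.39 + 0.37*0.61 = 0.2959

0.2959
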